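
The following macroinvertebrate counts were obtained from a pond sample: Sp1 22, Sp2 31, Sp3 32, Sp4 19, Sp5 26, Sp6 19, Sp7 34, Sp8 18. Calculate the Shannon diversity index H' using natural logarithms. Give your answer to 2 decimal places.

2.05

Total N = 22+31+32+19+26+19+34+18 = 201, so the proportions are 0.1095, 0.1542, 0.1592, 0.0945, 0.1294, 0.0945, 0.1692, 0.0896 (working shown to 4 dp, full precision carried).
Each pᵢ ln pᵢ term: 0.1095×(-2.2123)=-0.2421, 0.1542×(-1.8693)=-0.2883, 0.1592×(-1.8376)=-0.2925, 0.0945×(-2.3589)=-0.2230, 0.1294×(-2.0452)=-0.2646, 0.0945×(-2.3589)=-0.2230, 0.1692×(-1.7769)=-0.3006, 0.0896×(-2.4129)=-0.2161.
Sum = -2.0502, so H' = 2.05.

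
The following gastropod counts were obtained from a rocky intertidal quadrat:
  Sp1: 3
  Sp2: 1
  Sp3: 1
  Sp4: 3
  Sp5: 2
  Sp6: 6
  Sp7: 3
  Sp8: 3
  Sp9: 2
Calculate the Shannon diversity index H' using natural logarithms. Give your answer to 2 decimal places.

2.07

Total N = 3+1+1+3+2+6+3+3+2 = 24, so the proportions are 0.125, 0.0417, 0.0417, 0.125, 0.0833, 0.25, 0.125, 0.125, 0.0833 (working shown to 4 dp, full precision carried).
Each pᵢ ln pᵢ term: 0.125×(-2.0794)=-0.2599, 0.0417×(-3.1781)=-0.1324, 0.0417×(-3.1781)=-0.1324, 0.125×(-2.0794)=-0.2599, 0.0833×(-2.4849)=-0.2071, 0.25×(-1.3863)=-0.3466, 0.125×(-2.0794)=-0.2599, 0.125×(-2.0794)=-0.2599, 0.0833×(-2.4849)=-0.2071.
Sum = -2.0653, so H' = 2.07.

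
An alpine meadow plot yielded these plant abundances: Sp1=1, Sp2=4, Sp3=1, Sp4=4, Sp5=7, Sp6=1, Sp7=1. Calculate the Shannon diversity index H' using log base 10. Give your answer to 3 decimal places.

Total N = 1+4+1+4+7+1+1 = 19, so the proportions are 0.05263, 0.21053, 0.05263, 0.21053, 0.36842, 0.05263, 0.05263 (working shown to 5 dp, full precision carried).
Each pᵢ log₁₀ pᵢ term: 0.05263×(-1.27875)=-0.06730, 0.21053×(-0.67669)=-0.14246, 0.05263×(-1.27875)=-0.06730, 0.21053×(-0.67669)=-0.14246, 0.36842×(-0.43366)=-0.15977, 0.05263×(-1.27875)=-0.06730, 0.05263×(-1.27875)=-0.06730.
Sum = -0.71390, so H' = 0.714.

0.714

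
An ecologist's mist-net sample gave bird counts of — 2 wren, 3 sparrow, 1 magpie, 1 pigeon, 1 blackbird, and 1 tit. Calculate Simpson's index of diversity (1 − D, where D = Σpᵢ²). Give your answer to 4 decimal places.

Total N = 2+3+1+1+1+1 = 9, so the proportions are 0.222222, 0.333333, 0.111111, 0.111111, 0.111111, 0.111111 (working shown to 6 dp, full precision carried).
D = 0.222222² + 0.333333² + 0.111111² + 0.111111² + 0.111111² + 0.111111² = 0.049383 + 0.111111 + 0.012346 + 0.012346 + 0.012346 + 0.012346 = 0.209877.
So 1 − D = 0.790123, i.e. 0.7901 to 4 decimal places.

0.7901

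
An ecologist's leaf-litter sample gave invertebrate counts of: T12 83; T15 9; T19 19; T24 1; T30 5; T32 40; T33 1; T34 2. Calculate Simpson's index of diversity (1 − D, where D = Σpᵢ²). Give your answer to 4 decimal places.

Total N = 83+9+19+1+5+40+1+2 = 160, so the proportions are 0.51875, 0.05625, 0.11875, 0.00625, 0.03125, 0.25, 0.00625, 0.0125 (working shown to 6 dp, full precision carried).
D = 0.51875² + 0.05625² + 0.11875² + 0.00625² + 0.03125² + 0.25² + 0.00625² + 0.0125² = 0.269102 + 0.003164 + 0.014102 + 0.000039 + 0.000977 + 0.062500 + 0.000039 + 0.000156 = 0.350078.
So 1 − D = 0.649922, i.e. 0.6499 to 4 decimal places.

0.6499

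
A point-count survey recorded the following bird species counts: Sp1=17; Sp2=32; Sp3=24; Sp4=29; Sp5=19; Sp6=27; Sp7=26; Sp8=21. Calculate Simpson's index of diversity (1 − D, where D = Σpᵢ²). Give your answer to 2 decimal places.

Total N = 17+32+24+29+19+27+26+21 = 195, so the proportions are 0.0872, 0.1641, 0.1231, 0.1487, 0.0974, 0.1385, 0.1333, 0.1077 (working shown to 4 dp, full precision carried).
D = 0.0872² + 0.1641² + 0.1231² + 0.1487² + 0.0974² + 0.1385² + 0.1333² + 0.1077² = 0.0076 + 0.0269 + 0.0151 + 0.0221 + 0.0095 + 0.0192 + 0.0178 + 0.0116 = 0.1298.
So 1 − D = 0.8702, i.e. 0.87 to 2 decimal places.

0.87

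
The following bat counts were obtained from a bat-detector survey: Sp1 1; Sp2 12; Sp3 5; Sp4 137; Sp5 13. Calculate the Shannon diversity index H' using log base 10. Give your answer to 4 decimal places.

Total N = 1+12+5+137+13 = 168, so the proportions are 0.005952, 0.071429, 0.029762, 0.815476, 0.077381 (working shown to 6 dp, full precision carried).
Each pᵢ log₁₀ pᵢ term: 0.005952×(-2.225309)=-0.013246, 0.071429×(-1.146128)=-0.081866, 0.029762×(-1.526339)=-0.045427, 0.815476×(-0.088589)=-0.072242, 0.077381×(-1.111366)=-0.085999.
Sum = -0.298779, so H' = 0.2988.

0.2988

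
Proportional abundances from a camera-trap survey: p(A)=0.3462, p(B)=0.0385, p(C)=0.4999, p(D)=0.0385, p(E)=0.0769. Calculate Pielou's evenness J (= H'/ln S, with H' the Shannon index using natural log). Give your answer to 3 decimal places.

0.722

H' = −Σ pᵢ ln pᵢ = −((-0.36723) + (-0.12540) + (-0.34660) + (-0.12540) + (-0.19727)) = 1.16190 (working shown to 5 dp, full precision carried).
With S = 5 species, ln S = 1.60944, so J = 1.16190/1.60944 = 0.72193, i.e. 0.722 to 3 decimal places.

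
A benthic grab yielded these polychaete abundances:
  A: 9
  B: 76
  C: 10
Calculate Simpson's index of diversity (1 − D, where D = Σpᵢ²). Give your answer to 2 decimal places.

0.34

Total N = 9+76+10 = 95, so the proportions are 0.0947, 0.8, 0.1053 (working shown to 4 dp, full precision carried).
D = 0.0947² + 0.8² + 0.1053² = 0.0090 + 0.6400 + 0.0111 = 0.6601.
So 1 − D = 0.3399, i.e. 0.34 to 2 decimal places.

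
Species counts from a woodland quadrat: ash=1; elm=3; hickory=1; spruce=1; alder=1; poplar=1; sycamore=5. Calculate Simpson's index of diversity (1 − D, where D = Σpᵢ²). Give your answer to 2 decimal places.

0.77

Total N = 1+3+1+1+1+1+5 = 13, so the proportions are 0.0769, 0.2308, 0.0769, 0.0769, 0.0769, 0.0769, 0.3846 (working shown to 4 dp, full precision carried).
D = 0.0769² + 0.2308² + 0.0769² + 0.0769² + 0.0769² + 0.0769² + 0.3846² = 0.0059 + 0.0533 + 0.0059 + 0.0059 + 0.0059 + 0.0059 + 0.1479 = 0.2308.
So 1 − D = 0.7692, i.e. 0.77 to 2 decimal places.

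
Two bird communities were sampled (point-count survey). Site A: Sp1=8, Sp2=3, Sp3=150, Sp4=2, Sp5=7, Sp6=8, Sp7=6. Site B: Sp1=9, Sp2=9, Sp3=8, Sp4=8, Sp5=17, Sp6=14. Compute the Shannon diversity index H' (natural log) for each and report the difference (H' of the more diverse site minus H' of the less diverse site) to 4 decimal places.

0.9532

Site A: N=184, proportions 0.043478, 0.016304, 0.815217, 0.01087, 0.038043, 0.043478, 0.032609, giving H' = 0.791455 (working shown to 6 dp, full precision carried).
Site B: N=65, proportions 0.138462, 0.138462, 0.123077, 0.123077, 0.261538, 0.215385, giving H' = 1.744656.
Difference = |0.791455 − 1.744656| = 0.953201, i.e. 0.9532 to 4 decimal places.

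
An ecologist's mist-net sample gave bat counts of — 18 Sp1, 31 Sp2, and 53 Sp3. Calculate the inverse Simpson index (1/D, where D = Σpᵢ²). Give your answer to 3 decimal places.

Total N = 18+31+53 = 102, so the proportions are 0.176471, 0.303922, 0.519608 (working shown to 6 dp, full precision carried).
D = 0.176471² + 0.303922² + 0.519608² = 0.031142 + 0.092368 + 0.269992 = 0.393502.
So 1/D = 2.54128, i.e. 2.541 to 3 decimal places.

2.541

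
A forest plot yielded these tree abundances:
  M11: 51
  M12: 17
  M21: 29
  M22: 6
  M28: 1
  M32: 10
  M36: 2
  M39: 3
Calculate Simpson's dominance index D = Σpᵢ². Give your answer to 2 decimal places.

Total N = 51+17+29+6+1+10+2+3 = 119, so the proportions are 0.4286, 0.1429, 0.2437, 0.0504, 0.0084, 0.084, 0.0168, 0.0252 (working shown to 4 dp, full precision carried).
D = 0.4286² + 0.1429² + 0.2437² + 0.0504² + 0.0084² + 0.084² + 0.0168² + 0.0252² = 0.1837 + 0.0204 + 0.0594 + 0.0025 + 0.0001 + 0.0071 + 0.0003 + 0.0006 = 0.2741.
To 2 decimal places, D = 0.27.

0.27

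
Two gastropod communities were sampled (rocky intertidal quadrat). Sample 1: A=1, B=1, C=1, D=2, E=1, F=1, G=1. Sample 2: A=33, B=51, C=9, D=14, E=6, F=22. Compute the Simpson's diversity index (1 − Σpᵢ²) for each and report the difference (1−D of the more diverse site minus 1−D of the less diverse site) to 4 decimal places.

Sample 1: N=8, proportions 0.125, 0.125, 0.125, 0.25, 0.125, 0.125, 0.125, giving 1−D = 0.843750 (working shown to 6 dp, full precision carried).
Sample 2: N=135, proportions 0.244444, 0.377778, 0.066667, 0.103704, 0.044444, 0.162963, giving 1−D = 0.753800.
Difference = |0.843750 − 0.753800| = 0.089950, i.e. 0.0900 to 4 decimal places.

0.0900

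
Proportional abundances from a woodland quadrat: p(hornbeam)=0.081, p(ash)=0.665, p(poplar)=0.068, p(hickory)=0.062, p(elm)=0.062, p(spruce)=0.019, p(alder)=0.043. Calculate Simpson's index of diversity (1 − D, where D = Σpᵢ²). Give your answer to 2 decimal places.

0.54

D = 0.081² + 0.665² + 0.068² + 0.062² + 0.062² + 0.019² + 0.043² = 0.0066 + 0.4422 + 0.0046 + 0.0038 + 0.0038 + 0.0004 + 0.0018 = 0.4633 (working shown to 4 dp, full precision carried).
So 1 − D = 0.5367, i.e. 0.54 to 2 decimal places.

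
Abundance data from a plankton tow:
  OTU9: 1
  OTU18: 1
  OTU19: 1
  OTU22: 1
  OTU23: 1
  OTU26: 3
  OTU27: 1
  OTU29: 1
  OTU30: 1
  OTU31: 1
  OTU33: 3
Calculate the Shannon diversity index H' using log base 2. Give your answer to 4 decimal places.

3.2729

Total N = 1+1+1+1+1+3+1+1+1+1+3 = 15, so the proportions are 0.066667, 0.066667, 0.066667, 0.066667, 0.066667, 0.2, 0.066667, 0.066667, 0.066667, 0.066667, 0.2 (working shown to 6 dp, full precision carried).
Each pᵢ log₂ pᵢ term: 0.066667×(-3.906891)=-0.260459, 0.066667×(-3.906891)=-0.260459, 0.066667×(-3.906891)=-0.260459, 0.066667×(-3.906891)=-0.260459, 0.066667×(-3.906891)=-0.260459, 0.2×(-2.321928)=-0.464386, 0.066667×(-3.906891)=-0.260459, 0.066667×(-3.906891)=-0.260459, 0.066667×(-3.906891)=-0.260459, 0.066667×(-3.906891)=-0.260459, 0.2×(-2.321928)=-0.464386.
Sum = -3.272906, so H' = 3.2729.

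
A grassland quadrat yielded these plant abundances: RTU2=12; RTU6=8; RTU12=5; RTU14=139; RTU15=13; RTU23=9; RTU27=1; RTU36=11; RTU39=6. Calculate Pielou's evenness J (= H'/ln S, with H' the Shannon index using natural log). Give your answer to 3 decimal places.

0.567

Total N = 12+8+5+139+13+9+1+11+6 = 204, so the proportions are 0.05882, 0.03922, 0.02451, 0.68137, 0.06373, 0.04412, 0.0049, 0.05392, 0.02941 (working shown to 5 dp, full precision carried).
H' = −Σ pᵢ ln pᵢ = −((-0.16666) + (-0.12701) + (-0.09090) + (-0.26141) + (-0.17545) + (-0.13769) + (-0.02607) + (-0.15746) + (-0.10372)) = 1.24635.
With S = 9 species, ln S = 2.19722, so J = 1.24635/2.19722 = 0.56724, i.e. 0.567 to 3 decimal places.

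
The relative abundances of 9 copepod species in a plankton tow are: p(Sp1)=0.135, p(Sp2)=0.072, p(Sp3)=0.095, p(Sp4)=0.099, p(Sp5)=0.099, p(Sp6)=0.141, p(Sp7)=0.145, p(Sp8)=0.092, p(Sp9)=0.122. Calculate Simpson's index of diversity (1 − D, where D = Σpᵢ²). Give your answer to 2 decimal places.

D = 0.135² + 0.072² + 0.095² + 0.099² + 0.099² + 0.141² + 0.145² + 0.092² + 0.122² = 0.0182 + 0.0052 + 0.0090 + 0.0098 + 0.0098 + 0.0199 + 0.0210 + 0.0085 + 0.0149 = 0.1163 (working shown to 4 dp, full precision carried).
So 1 − D = 0.8837, i.e. 0.88 to 2 decimal places.

0.88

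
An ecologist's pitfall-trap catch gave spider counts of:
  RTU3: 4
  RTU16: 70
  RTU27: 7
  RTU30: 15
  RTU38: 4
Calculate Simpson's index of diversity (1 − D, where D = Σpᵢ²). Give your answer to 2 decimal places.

0.48

Total N = 4+70+7+15+4 = 100, so the proportions are 0.04, 0.7, 0.07, 0.15, 0.04 (working shown to 4 dp, full precision carried).
D = 0.04² + 0.7² + 0.07² + 0.15² + 0.04² = 0.0016 + 0.4900 + 0.0049 + 0.0225 + 0.0016 = 0.5206.
So 1 − D = 0.4794, i.e. 0.48 to 2 decimal places.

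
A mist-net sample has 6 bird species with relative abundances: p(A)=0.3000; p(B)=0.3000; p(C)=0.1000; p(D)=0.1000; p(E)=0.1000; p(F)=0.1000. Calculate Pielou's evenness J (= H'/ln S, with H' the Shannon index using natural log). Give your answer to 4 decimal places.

H' = −Σ pᵢ ln pᵢ = −((-0.361192) + (-0.361192) + (-0.230259) + (-0.230259) + (-0.230259) + (-0.230259)) = 1.643418 (working shown to 6 dp, full precision carried).
With S = 6 species, ln S = 1.791759, so J = 1.643418/1.791759 = 0.917209, i.e. 0.9172 to 4 decimal places.

0.9172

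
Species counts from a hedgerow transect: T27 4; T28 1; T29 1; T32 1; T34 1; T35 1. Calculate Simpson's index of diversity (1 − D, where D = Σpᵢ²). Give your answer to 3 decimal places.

0.741

Total N = 4+1+1+1+1+1 = 9, so the proportions are 0.44444, 0.11111, 0.11111, 0.11111, 0.11111, 0.11111 (working shown to 5 dp, full precision carried).
D = 0.44444² + 0.11111² + 0.11111² + 0.11111² + 0.11111² + 0.11111² = 0.19753 + 0.01235 + 0.01235 + 0.01235 + 0.01235 + 0.01235 = 0.25926.
So 1 − D = 0.74074, i.e. 0.741 to 3 decimal places.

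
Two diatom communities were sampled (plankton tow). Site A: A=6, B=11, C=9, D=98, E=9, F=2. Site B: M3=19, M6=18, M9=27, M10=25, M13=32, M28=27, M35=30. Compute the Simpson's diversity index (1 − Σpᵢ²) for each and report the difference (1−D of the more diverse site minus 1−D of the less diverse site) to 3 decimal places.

Site A: N=135, proportions 0.04444, 0.08148, 0.06667, 0.72593, 0.06667, 0.01481, giving 1−D = 0.45531 (working shown to 5 dp, full precision carried).
Site B: N=178, proportions 0.10674, 0.10112, 0.15169, 0.14045, 0.17978, 0.15169, 0.16854, giving 1−D = 0.85191.
Difference = |0.45531 − 0.85191| = 0.39660, i.e. 0.397 to 3 decimal places.

0.397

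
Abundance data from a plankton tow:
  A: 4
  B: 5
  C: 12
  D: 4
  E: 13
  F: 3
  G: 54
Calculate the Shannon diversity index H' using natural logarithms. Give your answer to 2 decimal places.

Total N = 4+5+12+4+13+3+54 = 95, so the proportions are 0.0421, 0.0526, 0.1263, 0.0421, 0.1368, 0.0316, 0.5684 (working shown to 4 dp, full precision carried).
Each pᵢ ln pᵢ term: 0.0421×(-3.1676)=-0.1334, 0.0526×(-2.9444)=-0.1550, 0.1263×(-2.0690)=-0.2613, 0.0421×(-3.1676)=-0.1334, 0.1368×(-1.9889)=-0.2722, 0.0316×(-3.4553)=-0.1091, 0.5684×(-0.5649)=-0.3211.
Sum = -1.3854, so H' = 1.39.

1.39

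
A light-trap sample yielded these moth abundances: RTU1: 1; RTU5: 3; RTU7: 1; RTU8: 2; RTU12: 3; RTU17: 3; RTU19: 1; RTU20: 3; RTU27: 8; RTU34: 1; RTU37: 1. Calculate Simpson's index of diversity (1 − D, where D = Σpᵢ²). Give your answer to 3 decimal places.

0.850

Total N = 1+3+1+2+3+3+1+3+8+1+1 = 27, so the proportions are 0.03704, 0.11111, 0.03704, 0.07407, 0.11111, 0.11111, 0.03704, 0.11111, 0.2963, 0.03704, 0.03704 (working shown to 5 dp, full precision carried).
D = 0.03704² + 0.11111² + 0.03704² + 0.07407² + 0.11111² + 0.11111² + 0.03704² + 0.11111² + 0.2963² + 0.03704² + 0.03704² = 0.00137 + 0.01235 + 0.00137 + 0.00549 + 0.01235 + 0.01235 + 0.00137 + 0.01235 + 0.08779 + 0.00137 + 0.00137 = 0.14952.
So 1 − D = 0.85048, i.e. 0.850 to 3 decimal places.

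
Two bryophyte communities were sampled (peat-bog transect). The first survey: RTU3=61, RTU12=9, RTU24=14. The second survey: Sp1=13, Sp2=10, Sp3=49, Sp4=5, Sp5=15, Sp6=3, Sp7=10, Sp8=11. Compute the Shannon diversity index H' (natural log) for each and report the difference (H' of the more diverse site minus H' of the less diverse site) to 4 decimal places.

The first survey: N=84, proportions 0.72619, 0.107143, 0.166667, giving H' = 0.770280 (working shown to 6 dp, full precision carried).
The second survey: N=116, proportions 0.112069, 0.086207, 0.422414, 0.043103, 0.12931, 0.025862, 0.086207, 0.094828, giving H' = 1.749833.
Difference = |0.770280 − 1.749833| = 0.979553, i.e. 0.9796 to 4 decimal places.

0.9796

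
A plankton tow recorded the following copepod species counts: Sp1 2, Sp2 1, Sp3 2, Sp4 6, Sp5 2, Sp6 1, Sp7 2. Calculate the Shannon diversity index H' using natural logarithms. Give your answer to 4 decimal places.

Total N = 2+1+2+6+2+1+2 = 16, so the proportions are 0.125, 0.0625, 0.125, 0.375, 0.125, 0.0625, 0.125 (working shown to 6 dp, full precision carried).
Each pᵢ ln pᵢ term: 0.125×(-2.079442)=-0.259930, 0.0625×(-2.772589)=-0.173287, 0.125×(-2.079442)=-0.259930, 0.375×(-0.980829)=-0.367811, 0.125×(-2.079442)=-0.259930, 0.0625×(-2.772589)=-0.173287, 0.125×(-2.079442)=-0.259930.
Sum = -1.754105, so H' = 1.7541.

1.7541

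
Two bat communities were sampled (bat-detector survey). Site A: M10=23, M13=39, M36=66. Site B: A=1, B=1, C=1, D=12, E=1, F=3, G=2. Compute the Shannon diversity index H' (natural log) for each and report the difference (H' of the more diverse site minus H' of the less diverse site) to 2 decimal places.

0.39

Site A: N=128, proportions 0.1797, 0.3047, 0.5156, giving H' = 1.0121 (working shown to 4 dp, full precision carried).
Site B: N=21, proportions 0.0476, 0.0476, 0.0476, 0.5714, 0.0476, 0.1429, 0.0952, giving H' = 1.4016.
Difference = |1.0121 − 1.4016| = 0.3895, i.e. 0.39 to 2 decimal places.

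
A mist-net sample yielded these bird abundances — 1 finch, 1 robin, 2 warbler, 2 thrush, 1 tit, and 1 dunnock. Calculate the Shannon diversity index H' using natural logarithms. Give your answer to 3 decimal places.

1.733

Total N = 1+1+2+2+1+1 = 8, so the proportions are 0.125, 0.125, 0.25, 0.25, 0.125, 0.125 (working shown to 5 dp, full precision carried).
Each pᵢ ln pᵢ term: 0.125×(-2.07944)=-0.25993, 0.125×(-2.07944)=-0.25993, 0.25×(-1.38629)=-0.34657, 0.25×(-1.38629)=-0.34657, 0.125×(-2.07944)=-0.25993, 0.125×(-2.07944)=-0.25993.
Sum = -1.73287, so H' = 1.733.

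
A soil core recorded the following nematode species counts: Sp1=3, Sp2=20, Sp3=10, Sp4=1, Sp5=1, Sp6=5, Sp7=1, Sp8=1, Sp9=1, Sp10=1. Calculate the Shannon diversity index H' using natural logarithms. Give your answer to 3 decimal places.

Total N = 3+20+10+1+1+5+1+1+1+1 = 44, so the proportions are 0.06818, 0.45455, 0.22727, 0.02273, 0.02273, 0.11364, 0.02273, 0.02273, 0.02273, 0.02273 (working shown to 5 dp, full precision carried).
Each pᵢ ln pᵢ term: 0.06818×(-2.68558)=-0.18311, 0.45455×(-0.78846)=-0.35839, 0.22727×(-1.48160)=-0.33673, 0.02273×(-3.78419)=-0.08600, 0.02273×(-3.78419)=-0.08600, 0.11364×(-2.17475)=-0.24713, 0.02273×(-3.78419)=-0.08600, 0.02273×(-3.78419)=-0.08600, 0.02273×(-3.78419)=-0.08600, 0.02273×(-3.78419)=-0.08600.
Sum = -1.64138, so H' = 1.641.

1.641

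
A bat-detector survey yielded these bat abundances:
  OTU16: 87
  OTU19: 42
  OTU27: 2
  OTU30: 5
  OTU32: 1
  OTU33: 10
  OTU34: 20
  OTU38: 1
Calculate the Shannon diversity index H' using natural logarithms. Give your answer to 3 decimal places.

1.327

Total N = 87+42+2+5+1+10+20+1 = 168, so the proportions are 0.51786, 0.25, 0.0119, 0.02976, 0.00595, 0.05952, 0.11905, 0.00595 (working shown to 5 dp, full precision carried).
Each pᵢ ln pᵢ term: 0.51786×(-0.65806)=-0.34078, 0.25×(-1.38629)=-0.34657, 0.0119×(-4.43082)=-0.05275, 0.02976×(-3.51453)=-0.10460, 0.00595×(-5.12396)=-0.03050, 0.05952×(-2.82138)=-0.16794, 0.11905×(-2.12823)=-0.25336, 0.00595×(-5.12396)=-0.03050.
Sum = -1.32700, so H' = 1.327.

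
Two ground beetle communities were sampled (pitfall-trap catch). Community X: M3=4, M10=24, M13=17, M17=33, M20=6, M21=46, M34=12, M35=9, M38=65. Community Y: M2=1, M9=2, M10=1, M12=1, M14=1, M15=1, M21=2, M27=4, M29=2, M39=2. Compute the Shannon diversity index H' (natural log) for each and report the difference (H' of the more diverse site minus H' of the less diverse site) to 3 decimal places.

0.292

Community X: N=216, proportions 0.01852, 0.11111, 0.0787, 0.15278, 0.02778, 0.21296, 0.05556, 0.04167, 0.30093, giving H' = 1.88840 (working shown to 5 dp, full precision carried).
Community Y: N=17, proportions 0.05882, 0.11765, 0.05882, 0.05882, 0.05882, 0.05882, 0.11765, 0.23529, 0.11765, 0.11765, giving H' = 2.18084.
Difference = |1.88840 − 2.18084| = 0.29244, i.e. 0.292 to 3 decimal places.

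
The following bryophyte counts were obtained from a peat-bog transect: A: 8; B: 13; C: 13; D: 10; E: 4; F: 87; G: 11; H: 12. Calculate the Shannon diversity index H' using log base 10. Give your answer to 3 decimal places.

0.669

Total N = 8+13+13+10+4+87+11+12 = 158, so the proportions are 0.05063, 0.08228, 0.08228, 0.06329, 0.02532, 0.55063, 0.06962, 0.07595 (working shown to 5 dp, full precision carried).
Each pᵢ log₁₀ pᵢ term: 0.05063×(-1.29557)=-0.06560, 0.08228×(-1.08471)=-0.08925, 0.08228×(-1.08471)=-0.08925, 0.06329×(-1.19866)=-0.07586, 0.02532×(-1.59660)=-0.04042, 0.55063×(-0.25914)=-0.14269, 0.06962×(-1.15726)=-0.08057, 0.07595×(-1.11948)=-0.08502.
Sum = -0.66866, so H' = 0.669.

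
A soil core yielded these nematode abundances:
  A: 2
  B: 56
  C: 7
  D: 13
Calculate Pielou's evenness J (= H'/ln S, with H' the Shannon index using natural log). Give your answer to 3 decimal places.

Total N = 2+56+7+13 = 78, so the proportions are 0.02564, 0.71795, 0.08974, 0.16667 (working shown to 5 dp, full precision carried).
H' = −Σ pᵢ ln pᵢ = −((-0.09394) + (-0.23790) + (-0.21635) + (-0.29863)) = 0.84682.
With S = 4 species, ln S = 1.38629, so J = 0.84682/1.38629 = 0.61085, i.e. 0.611 to 3 decimal places.

0.611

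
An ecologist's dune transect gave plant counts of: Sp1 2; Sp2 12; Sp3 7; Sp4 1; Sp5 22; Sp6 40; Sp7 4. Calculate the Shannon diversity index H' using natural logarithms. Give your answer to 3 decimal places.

1.455

Total N = 2+12+7+1+22+40+4 = 88, so the proportions are 0.02273, 0.13636, 0.07955, 0.01136, 0.25, 0.45455, 0.04545 (working shown to 5 dp, full precision carried).
Each pᵢ ln pᵢ term: 0.02273×(-3.78419)=-0.08600, 0.13636×(-1.99243)=-0.27170, 0.07955×(-2.53143)=-0.20136, 0.01136×(-4.47734)=-0.05088, 0.25×(-1.38629)=-0.34657, 0.45455×(-0.78846)=-0.35839, 0.04545×(-3.09104)=-0.14050.
Sum = -1.45541, so H' = 1.455.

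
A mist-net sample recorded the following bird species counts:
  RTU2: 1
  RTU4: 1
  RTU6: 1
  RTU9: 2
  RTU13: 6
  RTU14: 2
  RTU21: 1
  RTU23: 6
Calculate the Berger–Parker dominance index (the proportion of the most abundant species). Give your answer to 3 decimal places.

Total N = 1+1+1+2+6+2+1+6 = 20, so the proportions are 0.05, 0.05, 0.05, 0.1, 0.3, 0.1, 0.05, 0.3 (working shown to 5 dp, full precision carried).
The largest proportion is 0.3, i.e. d = 0.300 to 3 decimal places.

0.300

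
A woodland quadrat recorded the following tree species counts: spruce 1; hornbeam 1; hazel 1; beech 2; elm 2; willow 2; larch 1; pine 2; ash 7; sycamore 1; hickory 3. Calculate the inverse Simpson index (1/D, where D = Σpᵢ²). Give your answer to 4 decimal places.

6.6962

Total N = 1+1+1+2+2+2+1+2+7+1+3 = 23, so the proportions are 0.04347826, 0.04347826, 0.04347826, 0.08695652, 0.08695652, 0.08695652, 0.04347826, 0.08695652, 0.30434783, 0.04347826, 0.13043478 (working shown to 8 dp, full precision carried).
D = 0.04347826² + 0.04347826² + 0.04347826² + 0.08695652² + 0.08695652² + 0.08695652² + 0.04347826² + 0.08695652² + 0.30434783² + 0.04347826² + 0.13043478² = 0.00189036 + 0.00189036 + 0.00189036 + 0.00756144 + 0.00756144 + 0.00756144 + 0.00189036 + 0.00756144 + 0.09262760 + 0.00189036 + 0.01701323 = 0.14933837.
So 1/D = 6.696203, i.e. 6.6962 to 4 decimal places.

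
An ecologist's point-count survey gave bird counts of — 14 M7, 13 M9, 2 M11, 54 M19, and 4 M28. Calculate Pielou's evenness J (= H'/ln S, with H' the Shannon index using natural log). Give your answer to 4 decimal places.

Total N = 14+13+2+54+4 = 87, so the proportions are 0.16092, 0.149425, 0.022989, 0.62069, 0.045977 (working shown to 6 dp, full precision carried).
H' = −Σ pᵢ ln pᵢ = −((-0.293976) + (-0.284051) + (-0.086730) + (-0.296022) + (-0.141591)) = 1.102371.
With S = 5 species, ln S = 1.609438, so J = 1.102371/1.609438 = 0.684941, i.e. 0.6849 to 4 decimal places.

0.6849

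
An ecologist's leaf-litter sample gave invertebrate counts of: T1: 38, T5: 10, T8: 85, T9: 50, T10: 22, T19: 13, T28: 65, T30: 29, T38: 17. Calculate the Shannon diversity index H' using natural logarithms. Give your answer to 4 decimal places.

1.9876

Total N = 38+10+85+50+22+13+65+29+17 = 329, so the proportions are 0.115502, 0.030395, 0.258359, 0.151976, 0.066869, 0.039514, 0.197568, 0.088146, 0.051672 (working shown to 6 dp, full precision carried).
Each pᵢ ln pᵢ term: 0.115502×(-2.158472)=-0.249307, 0.030395×(-3.493473)=-0.106185, 0.258359×(-1.353406)=-0.349664, 0.151976×(-1.884035)=-0.286327, 0.066869×(-2.705015)=-0.180882, 0.039514×(-3.231108)=-0.127673, 0.197568×(-1.621670)=-0.320391, 0.088146×(-2.428762)=-0.214085, 0.051672×(-2.962844)=-0.153095.
Sum = -1.987610, so H' = 1.9876.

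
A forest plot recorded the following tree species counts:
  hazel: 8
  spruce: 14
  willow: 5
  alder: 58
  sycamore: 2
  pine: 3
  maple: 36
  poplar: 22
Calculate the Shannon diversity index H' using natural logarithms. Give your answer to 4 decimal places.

1.6268

Total N = 8+14+5+58+2+3+36+22 = 148, so the proportions are 0.054054, 0.094595, 0.033784, 0.391892, 0.013514, 0.02027, 0.243243, 0.148649 (working shown to 6 dp, full precision carried).
Each pᵢ ln pᵢ term: 0.054054×(-2.917771)=-0.157717, 0.094595×(-2.358155)=-0.223069, 0.033784×(-3.387774)=-0.114452, 0.391892×(-0.936769)=-0.367112, 0.013514×(-4.304065)=-0.058163, 0.02027×(-3.898600)=-0.079026, 0.243243×(-1.413693)=-0.343871, 0.148649×(-1.906170)=-0.283350.
Sum = -1.626760, so H' = 1.6268.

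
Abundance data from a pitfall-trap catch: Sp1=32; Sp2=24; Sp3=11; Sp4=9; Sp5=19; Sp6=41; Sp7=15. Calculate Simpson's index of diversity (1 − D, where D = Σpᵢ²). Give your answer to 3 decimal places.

0.822

Total N = 32+24+11+9+19+41+15 = 151, so the proportions are 0.21192, 0.15894, 0.07285, 0.0596, 0.12583, 0.27152, 0.09934 (working shown to 5 dp, full precision carried).
D = 0.21192² + 0.15894² + 0.07285² + 0.0596² + 0.12583² + 0.27152² + 0.09934² = 0.04491 + 0.02526 + 0.00531 + 0.00355 + 0.01583 + 0.07372 + 0.00987 = 0.17846.
So 1 − D = 0.82154, i.e. 0.822 to 3 decimal places.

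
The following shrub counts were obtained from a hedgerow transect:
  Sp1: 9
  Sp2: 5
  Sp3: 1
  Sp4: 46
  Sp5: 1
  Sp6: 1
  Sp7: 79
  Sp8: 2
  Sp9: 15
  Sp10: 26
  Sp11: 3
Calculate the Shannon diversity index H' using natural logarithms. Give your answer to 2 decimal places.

1.62

Total N = 9+5+1+46+1+1+79+2+15+26+3 = 188, so the proportions are 0.0479, 0.0266, 0.0053, 0.2447, 0.0053, 0.0053, 0.4202, 0.0106, 0.0798, 0.1383, 0.016 (working shown to 4 dp, full precision carried).
Each pᵢ ln pᵢ term: 0.0479×(-3.0392)=-0.1455, 0.0266×(-3.6270)=-0.0965, 0.0053×(-5.2364)=-0.0279, 0.2447×(-1.4078)=-0.3445, 0.0053×(-5.2364)=-0.0279, 0.0053×(-5.2364)=-0.0279, 0.4202×(-0.8670)=-0.3643, 0.0106×(-4.5433)=-0.0483, 0.0798×(-2.5284)=-0.2017, 0.1383×(-1.9783)=-0.2736, 0.016×(-4.1378)=-0.0660.
Sum = -1.6240, so H' = 1.62.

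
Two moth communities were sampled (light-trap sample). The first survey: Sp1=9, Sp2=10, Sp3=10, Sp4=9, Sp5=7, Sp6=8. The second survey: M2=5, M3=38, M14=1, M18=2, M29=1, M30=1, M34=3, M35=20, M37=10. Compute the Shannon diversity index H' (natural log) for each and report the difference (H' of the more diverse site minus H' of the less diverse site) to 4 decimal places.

0.2775

The first survey: N=53, proportions 0.1698113, 0.1886792, 0.1886792, 0.1698113, 0.1320755, 0.1509434, giving H' = 1.7842797 (working shown to 7 dp, full precision carried).
The second survey: N=81, proportions 0.0617284, 0.4691358, 0.0123457, 0.0246914, 0.0123457, 0.0123457, 0.037037, 0.2469136, 0.1234568, giving H' = 1.5068184.
Difference = |1.7842797 − 1.5068184| = 0.2774613, i.e. 0.2775 to 4 decimal places.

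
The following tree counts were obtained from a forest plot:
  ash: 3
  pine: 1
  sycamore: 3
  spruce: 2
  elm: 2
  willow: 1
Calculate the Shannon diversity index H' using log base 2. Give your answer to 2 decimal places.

Total N = 3+1+3+2+2+1 = 12, so the proportions are 0.25, 0.0833, 0.25, 0.1667, 0.1667, 0.0833 (working shown to 4 dp, full precision carried).
Each pᵢ log₂ pᵢ term: 0.25×(-2.0000)=-0.5000, 0.0833×(-3.5850)=-0.2987, 0.25×(-2.0000)=-0.5000, 0.1667×(-2.5850)=-0.4308, 0.1667×(-2.5850)=-0.4308, 0.0833×(-3.5850)=-0.2987.
Sum = -2.4591, so H' = 2.46.

2.46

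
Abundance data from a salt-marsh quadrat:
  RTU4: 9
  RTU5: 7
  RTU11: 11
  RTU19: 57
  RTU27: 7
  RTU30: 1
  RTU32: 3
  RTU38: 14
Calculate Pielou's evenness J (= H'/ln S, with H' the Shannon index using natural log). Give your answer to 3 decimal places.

Total N = 9+7+11+57+7+1+3+14 = 109, so the proportions are 0.08257, 0.06422, 0.10092, 0.52294, 0.06422, 0.00917, 0.02752, 0.12844 (working shown to 5 dp, full precision carried).
H' = −Σ pᵢ ln pᵢ = −((-0.20594) + (-0.17631) + (-0.23145) + (-0.33902) + (-0.17631) + (-0.04304) + (-0.09888) + (-0.26360)) = 1.53455.
With S = 8 species, ln S = 2.07944, so J = 1.53455/2.07944 = 0.73796, i.e. 0.738 to 3 decimal places.

0.738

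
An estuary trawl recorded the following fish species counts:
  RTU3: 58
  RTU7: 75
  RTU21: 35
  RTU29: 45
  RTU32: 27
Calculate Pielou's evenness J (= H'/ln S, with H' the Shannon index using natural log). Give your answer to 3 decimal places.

Total N = 58+75+35+45+27 = 240, so the proportions are 0.24167, 0.3125, 0.14583, 0.1875, 0.1125 (working shown to 5 dp, full precision carried).
H' = −Σ pᵢ ln pᵢ = −((-0.34321) + (-0.36348) + (-0.28077) + (-0.31387) + (-0.24579)) = 1.54713.
With S = 5 species, ln S = 1.60944, so J = 1.54713/1.60944 = 0.96129, i.e. 0.961 to 3 decimal places.

0.961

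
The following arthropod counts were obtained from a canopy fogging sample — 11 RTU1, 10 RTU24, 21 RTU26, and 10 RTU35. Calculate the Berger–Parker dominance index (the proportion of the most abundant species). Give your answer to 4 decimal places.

Total N = 11+10+21+10 = 52, so the proportions are 0.211538, 0.192308, 0.403846, 0.192308 (working shown to 6 dp, full precision carried).
The largest proportion is 0.403846, i.e. d = 0.4038 to 4 decimal places.

0.4038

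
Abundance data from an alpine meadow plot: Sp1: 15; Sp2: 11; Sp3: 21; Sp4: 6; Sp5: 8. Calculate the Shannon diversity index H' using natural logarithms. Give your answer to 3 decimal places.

1.515

Total N = 15+11+21+6+8 = 61, so the proportions are 0.2459, 0.18033, 0.34426, 0.09836, 0.13115 (working shown to 5 dp, full precision carried).
Each pᵢ ln pᵢ term: 0.2459×(-1.40282)=-0.34496, 0.18033×(-1.71298)=-0.30890, 0.34426×(-1.06635)=-0.36710, 0.09836×(-2.31911)=-0.22811, 0.13115×(-2.03143)=-0.26642.
Sum = -1.51549, so H' = 1.515.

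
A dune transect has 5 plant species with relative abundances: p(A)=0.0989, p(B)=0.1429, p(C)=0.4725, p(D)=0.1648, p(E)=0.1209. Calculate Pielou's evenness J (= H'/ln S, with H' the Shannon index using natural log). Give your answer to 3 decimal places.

0.878

H' = −Σ pᵢ ln pᵢ = −((-0.22882) + (-0.27803) + (-0.35424) + (-0.29714) + (-0.25544)) = 1.41366 (working shown to 5 dp, full precision carried).
With S = 5 species, ln S = 1.60944, so J = 1.41366/1.60944 = 0.87836, i.e. 0.878 to 3 decimal places.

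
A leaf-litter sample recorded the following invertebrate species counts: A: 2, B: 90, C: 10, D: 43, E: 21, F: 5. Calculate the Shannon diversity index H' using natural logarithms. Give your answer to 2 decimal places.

1.26

Total N = 2+90+10+43+21+5 = 171, so the proportions are 0.0117, 0.5263, 0.0585, 0.2515, 0.1228, 0.0292 (working shown to 4 dp, full precision carried).
Each pᵢ ln pᵢ term: 0.0117×(-4.4485)=-0.0520, 0.5263×(-0.6419)=-0.3378, 0.0585×(-2.8391)=-0.1660, 0.2515×(-1.3805)=-0.3471, 0.1228×(-2.0971)=-0.2575, 0.0292×(-3.5322)=-0.1033.
Sum = -1.2638, so H' = 1.26.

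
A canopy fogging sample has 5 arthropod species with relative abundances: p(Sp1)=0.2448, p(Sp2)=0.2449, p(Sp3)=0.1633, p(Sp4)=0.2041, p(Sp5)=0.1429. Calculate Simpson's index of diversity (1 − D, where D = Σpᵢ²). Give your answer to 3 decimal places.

0.791

D = 0.2448² + 0.2449² + 0.1633² + 0.2041² + 0.1429² = 0.05993 + 0.05998 + 0.02667 + 0.04166 + 0.02042 = 0.20865 (working shown to 5 dp, full precision carried).
So 1 − D = 0.79135, i.e. 0.791 to 3 decimal places.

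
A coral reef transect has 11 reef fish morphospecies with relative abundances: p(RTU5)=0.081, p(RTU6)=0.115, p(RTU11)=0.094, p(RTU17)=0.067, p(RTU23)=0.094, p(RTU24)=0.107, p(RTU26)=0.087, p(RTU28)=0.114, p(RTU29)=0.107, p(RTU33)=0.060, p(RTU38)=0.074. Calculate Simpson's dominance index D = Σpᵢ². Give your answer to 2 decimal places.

0.09

D = 0.081² + 0.115² + 0.094² + 0.067² + 0.094² + 0.107² + 0.087² + 0.114² + 0.107² + 0.06² + 0.074² = 0.0066 + 0.0132 + 0.0088 + 0.0045 + 0.0088 + 0.0114 + 0.0076 + 0.0130 + 0.0114 + 0.0036 + 0.0055 = 0.0945 (working shown to 4 dp, full precision carried).
To 2 decimal places, D = 0.09.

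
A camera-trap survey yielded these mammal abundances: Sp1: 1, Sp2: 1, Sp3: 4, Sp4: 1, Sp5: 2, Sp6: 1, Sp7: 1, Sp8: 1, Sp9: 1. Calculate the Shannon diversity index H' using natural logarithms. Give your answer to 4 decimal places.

2.0318

Total N = 1+1+4+1+2+1+1+1+1 = 13, so the proportions are 0.076923, 0.076923, 0.307692, 0.076923, 0.153846, 0.076923, 0.076923, 0.076923, 0.076923 (working shown to 6 dp, full precision carried).
Each pᵢ ln pᵢ term: 0.076923×(-2.564949)=-0.197304, 0.076923×(-2.564949)=-0.197304, 0.307692×(-1.178655)=-0.362663, 0.076923×(-2.564949)=-0.197304, 0.153846×(-1.871802)=-0.287970, 0.076923×(-2.564949)=-0.197304, 0.076923×(-2.564949)=-0.197304, 0.076923×(-2.564949)=-0.197304, 0.076923×(-2.564949)=-0.197304.
Sum = -2.031759, so H' = 2.0318.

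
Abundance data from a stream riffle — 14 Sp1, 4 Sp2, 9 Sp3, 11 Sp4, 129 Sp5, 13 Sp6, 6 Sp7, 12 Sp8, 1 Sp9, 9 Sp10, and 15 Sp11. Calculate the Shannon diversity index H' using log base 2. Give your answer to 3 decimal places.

2.303

Total N = 14+4+9+11+129+13+6+12+1+9+15 = 223, so the proportions are 0.06278, 0.01794, 0.04036, 0.04933, 0.57848, 0.0583, 0.02691, 0.05381, 0.00448, 0.04036, 0.06726 (working shown to 5 dp, full precision carried).
Each pᵢ log₂ pᵢ term: 0.06278×(-3.99354)=-0.25072, 0.01794×(-5.80090)=-0.10405, 0.04036×(-4.63097)=-0.18690, 0.04933×(-4.34147)=-0.21415, 0.57848×(-0.78967)=-0.45681, 0.0583×(-4.10046)=-0.23904, 0.02691×(-5.21594)=-0.14034, 0.05381×(-4.21594)=-0.22687, 0.00448×(-7.80090)=-0.03498, 0.04036×(-4.63097)=-0.18690, 0.06726×(-3.89401)=-0.26193.
Sum = -2.30268, so H' = 2.303.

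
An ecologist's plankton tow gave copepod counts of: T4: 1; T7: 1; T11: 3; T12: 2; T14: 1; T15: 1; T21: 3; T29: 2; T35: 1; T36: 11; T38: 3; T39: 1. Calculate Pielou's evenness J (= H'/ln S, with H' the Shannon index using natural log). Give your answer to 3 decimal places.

0.845

Total N = 1+1+3+2+1+1+3+2+1+11+3+1 = 30, so the proportions are 0.03333, 0.03333, 0.1, 0.06667, 0.03333, 0.03333, 0.1, 0.06667, 0.03333, 0.36667, 0.1, 0.03333 (working shown to 5 dp, full precision carried).
H' = −Σ pᵢ ln pᵢ = −((-0.11337) + (-0.11337) + (-0.23026) + (-0.18054) + (-0.11337) + (-0.11337) + (-0.23026) + (-0.18054) + (-0.11337) + (-0.36788) + (-0.23026) + (-0.11337)) = 2.09997.
With S = 12 species, ln S = 2.48491, so J = 2.09997/2.48491 = 0.84509, i.e. 0.845 to 3 decimal places.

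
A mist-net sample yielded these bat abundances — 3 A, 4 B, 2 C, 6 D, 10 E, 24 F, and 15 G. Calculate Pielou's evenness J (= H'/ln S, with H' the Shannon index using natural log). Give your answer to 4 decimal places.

Total N = 3+4+2+6+10+24+15 = 64, so the proportions are 0.046875, 0.0625, 0.03125, 0.09375, 0.15625, 0.375, 0.234375 (working shown to 6 dp, full precision carried).
H' = −Σ pᵢ ln pᵢ = −((-0.143450) + (-0.173287) + (-0.108304) + (-0.221918) + (-0.290047) + (-0.367811) + (-0.340039)) = 1.644856.
With S = 7 species, ln S = 1.945910, so J = 1.644856/1.945910 = 0.845289, i.e. 0.8453 to 4 decimal places.

0.8453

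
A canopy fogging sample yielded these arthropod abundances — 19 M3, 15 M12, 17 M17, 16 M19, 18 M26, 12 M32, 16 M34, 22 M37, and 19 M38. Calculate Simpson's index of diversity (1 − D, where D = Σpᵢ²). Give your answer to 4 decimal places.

Total N = 19+15+17+16+18+12+16+22+19 = 154, so the proportions are 0.123377, 0.097403, 0.11039, 0.103896, 0.116883, 0.077922, 0.103896, 0.142857, 0.123377 (working shown to 6 dp, full precision carried).
D = 0.123377² + 0.097403² + 0.11039² + 0.103896² + 0.116883² + 0.077922² + 0.103896² + 0.142857² + 0.123377² = 0.015222 + 0.009487 + 0.012186 + 0.010794 + 0.013662 + 0.006072 + 0.010794 + 0.020408 + 0.015222 = 0.113847.
So 1 − D = 0.886153, i.e. 0.8862 to 4 decimal places.

0.8862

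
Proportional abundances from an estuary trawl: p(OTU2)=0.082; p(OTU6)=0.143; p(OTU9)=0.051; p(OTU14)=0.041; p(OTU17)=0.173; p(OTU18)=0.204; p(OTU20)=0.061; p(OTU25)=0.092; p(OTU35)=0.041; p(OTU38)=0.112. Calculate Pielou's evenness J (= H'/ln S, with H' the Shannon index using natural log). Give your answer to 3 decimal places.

H' = −Σ pᵢ ln pᵢ = −((-0.20508) + (-0.27812) + (-0.15177) + (-0.13096) + (-0.30352) + (-0.32429) + (-0.17061) + (-0.21951) + (-0.13096) + (-0.24520)) = 2.16003 (working shown to 5 dp, full precision carried).
With S = 10 species, ln S = 2.30259, so J = 2.16003/2.30259 = 0.93809, i.e. 0.938 to 3 decimal places.

0.938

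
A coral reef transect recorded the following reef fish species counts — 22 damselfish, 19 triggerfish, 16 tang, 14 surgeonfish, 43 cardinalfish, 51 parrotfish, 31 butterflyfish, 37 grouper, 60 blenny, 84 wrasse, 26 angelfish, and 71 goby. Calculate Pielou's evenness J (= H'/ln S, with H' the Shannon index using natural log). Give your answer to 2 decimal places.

Total N = 22+19+16+14+43+51+31+37+60+84+26+71 = 474, so the proportions are 0.0464, 0.0401, 0.0338, 0.0295, 0.0907, 0.1076, 0.0654, 0.0781, 0.1266, 0.1772, 0.0549, 0.1498 (working shown to 4 dp, full precision carried).
H' = −Σ pᵢ ln pᵢ = −((-0.1425) + (-0.1289) + (-0.1144) + (-0.1040) + (-0.2177) + (-0.2399) + (-0.1784) + (-0.1991) + (-0.2616) + (-0.3067) + (-0.1592) + (-0.2844)) = 2.3368.
With S = 12 species, ln S = 2.4849, so J = 2.3368/2.4849 = 0.9404, i.e. 0.94 to 2 decimal places.

0.94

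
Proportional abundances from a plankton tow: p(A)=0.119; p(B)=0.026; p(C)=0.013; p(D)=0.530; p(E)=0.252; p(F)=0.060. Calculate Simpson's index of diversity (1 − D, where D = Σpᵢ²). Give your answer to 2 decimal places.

D = 0.119² + 0.026² + 0.013² + 0.53² + 0.252² + 0.06² = 0.0142 + 0.0007 + 0.0002 + 0.2809 + 0.0635 + 0.0036 = 0.3630 (working shown to 4 dp, full precision carried).
So 1 − D = 0.6370, i.e. 0.64 to 2 decimal places.

0.64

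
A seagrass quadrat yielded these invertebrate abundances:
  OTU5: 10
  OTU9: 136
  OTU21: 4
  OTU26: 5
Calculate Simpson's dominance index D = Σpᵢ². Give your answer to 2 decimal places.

0.78

Total N = 10+136+4+5 = 155, so the proportions are 0.0645, 0.8774, 0.0258, 0.0323 (working shown to 4 dp, full precision carried).
D = 0.0645² + 0.8774² + 0.0258² + 0.0323² = 0.0042 + 0.7699 + 0.0007 + 0.0010 = 0.7757.
To 2 decimal places, D = 0.78.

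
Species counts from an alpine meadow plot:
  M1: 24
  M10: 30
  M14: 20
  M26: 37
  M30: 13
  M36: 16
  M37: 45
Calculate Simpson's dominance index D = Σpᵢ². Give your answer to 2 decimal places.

0.17

Total N = 24+30+20+37+13+16+45 = 185, so the proportions are 0.1297, 0.1622, 0.1081, 0.2, 0.0703, 0.0865, 0.2432 (working shown to 4 dp, full precision carried).
D = 0.1297² + 0.1622² + 0.1081² + 0.2² + 0.0703² + 0.0865² + 0.2432² = 0.0168 + 0.0263 + 0.0117 + 0.0400 + 0.0049 + 0.0075 + 0.0592 = 0.1664.
To 2 decimal places, D = 0.17.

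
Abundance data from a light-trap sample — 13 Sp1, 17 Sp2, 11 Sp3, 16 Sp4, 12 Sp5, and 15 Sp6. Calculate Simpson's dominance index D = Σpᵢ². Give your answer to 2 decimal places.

Total N = 13+17+11+16+12+15 = 84, so the proportions are 0.1548, 0.2024, 0.131, 0.1905, 0.1429, 0.1786 (working shown to 4 dp, full precision carried).
D = 0.1548² + 0.2024² + 0.131² + 0.1905² + 0.1429² + 0.1786² = 0.0240 + 0.0410 + 0.0171 + 0.0363 + 0.0204 + 0.0319 = 0.1706.
To 2 decimal places, D = 0.17.

0.17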